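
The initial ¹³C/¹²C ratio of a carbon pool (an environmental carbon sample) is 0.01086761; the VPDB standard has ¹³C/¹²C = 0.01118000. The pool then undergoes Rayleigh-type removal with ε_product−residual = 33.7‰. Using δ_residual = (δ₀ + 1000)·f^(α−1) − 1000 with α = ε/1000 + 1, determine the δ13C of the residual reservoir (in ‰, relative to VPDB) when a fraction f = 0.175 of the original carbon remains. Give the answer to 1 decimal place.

-83.4‰

δ₀ = (0.01086761/0.01118000 − 1)×1000 = (0.972058 − 1)×1000 = -27.942‰
α − 1 = ε/1000 = 0.0337
f^(α−1) = 0.175^(0.0337) = 0.942954
δ_res = (-27.942 + 1000) × 0.942954 − 1000 = 916.606 − 1000 = -83.39‰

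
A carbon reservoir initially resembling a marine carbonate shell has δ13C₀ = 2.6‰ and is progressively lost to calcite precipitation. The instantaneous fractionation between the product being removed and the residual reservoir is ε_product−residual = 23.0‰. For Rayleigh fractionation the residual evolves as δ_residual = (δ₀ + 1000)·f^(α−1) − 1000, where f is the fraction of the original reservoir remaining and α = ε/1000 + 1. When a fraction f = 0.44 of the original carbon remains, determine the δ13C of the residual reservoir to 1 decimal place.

-16.2‰

Rayleigh residual: δ_res = (δ₀ + 1000)·f^(α−1) − 1000
α = ε/1000 + 1 = 1.02300, so α − 1 = 0.02300
f^(α−1) = 0.44^(0.02300) = 0.981295
δ_res = (2.6 + 1000) × 0.981295 − 1000 = 983.846 − 1000 = -16.15‰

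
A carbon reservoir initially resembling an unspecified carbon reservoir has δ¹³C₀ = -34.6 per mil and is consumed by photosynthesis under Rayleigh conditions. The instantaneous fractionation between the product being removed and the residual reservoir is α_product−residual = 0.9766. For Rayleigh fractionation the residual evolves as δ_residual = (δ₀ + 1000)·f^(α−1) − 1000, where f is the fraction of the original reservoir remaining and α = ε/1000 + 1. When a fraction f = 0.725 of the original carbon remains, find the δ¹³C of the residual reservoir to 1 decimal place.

Rayleigh residual: δ_res = (δ₀ + 1000)·f^(α−1) − 1000
α − 1 = -0.02340
f^(α−1) = 0.725^(-0.02340) = 1.007553
δ_res = (-34.6 + 1000) × 1.007553 − 1000 = 972.692 − 1000 = -27.31 per mil

-27.3 per mil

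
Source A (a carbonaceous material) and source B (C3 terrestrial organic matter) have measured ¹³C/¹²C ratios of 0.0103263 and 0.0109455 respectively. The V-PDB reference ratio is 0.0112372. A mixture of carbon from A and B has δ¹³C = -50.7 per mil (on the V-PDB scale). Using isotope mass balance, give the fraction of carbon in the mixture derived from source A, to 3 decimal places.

0.449

δ_A = (0.0103263/0.0112372 − 1)×1000 = (0.918939 − 1)×1000 = -81.061 per mil
δ_B = (0.0109455/0.0112372 − 1)×1000 = (0.974042 − 1)×1000 = -25.958 per mil
f_A = (δ_mix − δ_B)/(δ_A − δ_B) = (-50.7 − (-25.958))/(-81.061 − (-25.958))
f_A = -24.742 / -55.103 = 0.4490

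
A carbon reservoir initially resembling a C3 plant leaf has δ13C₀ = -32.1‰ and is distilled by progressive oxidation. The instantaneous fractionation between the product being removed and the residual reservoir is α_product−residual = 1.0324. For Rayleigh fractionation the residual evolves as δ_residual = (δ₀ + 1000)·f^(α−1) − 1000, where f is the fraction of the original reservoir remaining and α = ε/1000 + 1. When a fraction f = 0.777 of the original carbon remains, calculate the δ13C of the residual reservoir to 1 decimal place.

Rayleigh residual: δ_res = (δ₀ + 1000)·f^(α−1) − 1000
α − 1 = 0.03240
f^(α−1) = 0.777^(0.03240) = 0.991858
δ_res = (-32.1 + 1000) × 0.991858 − 1000 = 960.020 − 1000 = -39.98‰

-40.0‰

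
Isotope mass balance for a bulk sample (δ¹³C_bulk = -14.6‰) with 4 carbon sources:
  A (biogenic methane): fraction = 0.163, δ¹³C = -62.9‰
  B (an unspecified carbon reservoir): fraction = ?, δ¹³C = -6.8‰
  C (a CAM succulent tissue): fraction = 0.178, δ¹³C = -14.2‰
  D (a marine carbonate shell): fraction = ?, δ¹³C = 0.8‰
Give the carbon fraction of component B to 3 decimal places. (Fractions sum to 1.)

0.309

Let f_B and f_D be the unknown fractions; fractions sum to 1 so f_B + f_D = 0.659.
Mass balance: Σ fᵢ·δᵢ = δ_bulk ⇒ f_B·(-6.8) + f_D·(0.8) = -14.6 − (-12.780) = -1.820
Substitute f_D = 0.659 − f_B:
f_B·(-6.8 − 0.8) = -1.820 − 0.659×(0.8) = -2.347
f_B = -2.347 / -7.6 = 0.3088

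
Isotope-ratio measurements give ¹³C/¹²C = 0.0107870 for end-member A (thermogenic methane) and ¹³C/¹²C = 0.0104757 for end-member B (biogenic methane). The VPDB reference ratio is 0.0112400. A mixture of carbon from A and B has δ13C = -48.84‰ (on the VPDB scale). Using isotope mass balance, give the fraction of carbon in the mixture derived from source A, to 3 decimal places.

δ_A = (0.0107870/0.0112400 − 1)×1000 = (0.959698 − 1)×1000 = -40.302‰
δ_B = (0.0104757/0.0112400 − 1)×1000 = (0.932002 − 1)×1000 = -67.998‰
f_A = (δ_mix − δ_B)/(δ_A − δ_B) = (-48.84 − (-67.998))/(-40.302 − (-67.998))
f_A = 19.158 / 27.696 = 0.6917

0.692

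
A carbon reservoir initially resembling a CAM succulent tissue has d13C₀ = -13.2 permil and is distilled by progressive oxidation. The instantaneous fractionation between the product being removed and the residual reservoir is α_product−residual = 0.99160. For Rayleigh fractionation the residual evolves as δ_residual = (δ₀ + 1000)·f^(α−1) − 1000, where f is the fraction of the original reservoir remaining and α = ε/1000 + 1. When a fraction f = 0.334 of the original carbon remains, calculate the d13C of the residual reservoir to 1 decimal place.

-4.1 permil

Rayleigh residual: δ_res = (δ₀ + 1000)·f^(α−1) − 1000
α − 1 = -0.00840
f^(α−1) = 0.334^(-0.00840) = 1.009254
δ_res = (-13.2 + 1000) × 1.009254 − 1000 = 995.932 − 1000 = -4.07 permil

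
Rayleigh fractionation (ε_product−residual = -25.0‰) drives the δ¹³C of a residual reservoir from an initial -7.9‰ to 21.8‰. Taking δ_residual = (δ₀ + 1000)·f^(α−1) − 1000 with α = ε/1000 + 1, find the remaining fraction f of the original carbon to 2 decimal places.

α − 1 = ε/1000 = -0.0250
(δ_res + 1000)/(δ₀ + 1000) = (21.8 + 1000)/(-7.9 + 1000) = 1021.8/992.1 = 1.029936
f = 1.029936^(1/-0.0250) = exp(ln(1.029936)/-0.0250) = exp(0.02950/-0.0250)
f = exp(-1.1799) = 0.3073

0.31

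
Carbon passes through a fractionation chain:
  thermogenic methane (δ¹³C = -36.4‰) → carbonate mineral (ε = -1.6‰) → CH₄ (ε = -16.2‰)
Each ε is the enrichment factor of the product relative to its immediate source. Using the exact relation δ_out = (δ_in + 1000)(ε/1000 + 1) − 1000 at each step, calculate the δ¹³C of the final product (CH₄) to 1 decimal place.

step 1: δ = (-36.40 + 1000)·(-1.6/1000 + 1) − 1000 = -37.94‰
step 2: δ = (-37.94 + 1000)·(-16.2/1000 + 1) − 1000 = -53.53‰

-53.5‰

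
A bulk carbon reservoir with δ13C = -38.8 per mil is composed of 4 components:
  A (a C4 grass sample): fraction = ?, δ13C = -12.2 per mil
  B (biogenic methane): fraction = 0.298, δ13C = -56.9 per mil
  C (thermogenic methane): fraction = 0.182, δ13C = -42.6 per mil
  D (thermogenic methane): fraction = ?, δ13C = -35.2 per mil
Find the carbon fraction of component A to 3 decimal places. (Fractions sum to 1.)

0.183

Let f_A and f_D be the unknown fractions; fractions sum to 1 so f_A + f_D = 0.520.
Mass balance: Σ fᵢ·δᵢ = δ_bulk ⇒ f_A·(-12.2) + f_D·(-35.2) = -38.8 − (-24.709) = -14.091
Substitute f_D = 0.520 − f_A:
f_A·(-12.2 − -35.2) = -14.091 − 0.520×(-35.2) = 4.213
f_A = 4.213 / 23.0 = 0.1832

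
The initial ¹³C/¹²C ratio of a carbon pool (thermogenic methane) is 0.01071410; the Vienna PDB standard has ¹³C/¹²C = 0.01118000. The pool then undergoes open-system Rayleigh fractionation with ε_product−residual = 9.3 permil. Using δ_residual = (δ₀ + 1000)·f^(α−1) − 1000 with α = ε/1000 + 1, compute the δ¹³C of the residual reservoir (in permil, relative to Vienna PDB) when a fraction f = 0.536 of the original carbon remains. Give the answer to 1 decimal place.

δ₀ = (0.01071410/0.01118000 − 1)×1000 = (0.958327 − 1)×1000 = -41.673 permil
α − 1 = ε/1000 = 0.0093
f^(α−1) = 0.536^(0.0093) = 0.994217
δ_res = (-41.673 + 1000) × 0.994217 − 1000 = 952.785 − 1000 = -47.21 permil

-47.2 permil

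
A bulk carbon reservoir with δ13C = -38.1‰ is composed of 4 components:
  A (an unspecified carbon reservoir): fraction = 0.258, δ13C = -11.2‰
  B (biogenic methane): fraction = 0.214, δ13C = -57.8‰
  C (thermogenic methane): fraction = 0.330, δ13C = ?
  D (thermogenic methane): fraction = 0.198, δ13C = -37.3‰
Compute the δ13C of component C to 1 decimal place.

Isotope mass balance: δ_bulk = Σ fᵢ·δᵢ.
-38.1 = 0.258×(-11.2) + 0.214×(-57.8) + 0.330×δ_C + 0.198×(-37.3)
0.330·δ_C = -38.1 − (-22.644) = -15.456
δ_C = -15.456 / 0.330 = -46.84‰

-46.8‰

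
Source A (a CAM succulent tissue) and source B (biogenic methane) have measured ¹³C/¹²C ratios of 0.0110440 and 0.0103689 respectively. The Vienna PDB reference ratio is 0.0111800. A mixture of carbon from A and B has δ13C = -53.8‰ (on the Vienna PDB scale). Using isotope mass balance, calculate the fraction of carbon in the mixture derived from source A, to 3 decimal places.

δ_A = (0.0110440/0.0111800 − 1)×1000 = (0.987835 − 1)×1000 = -12.165‰
δ_B = (0.0103689/0.0111800 − 1)×1000 = (0.927451 − 1)×1000 = -72.549‰
f_A = (δ_mix − δ_B)/(δ_A − δ_B) = (-53.8 − (-72.549))/(-12.165 − (-72.549))
f_A = 18.749 / 60.385 = 0.3105

0.310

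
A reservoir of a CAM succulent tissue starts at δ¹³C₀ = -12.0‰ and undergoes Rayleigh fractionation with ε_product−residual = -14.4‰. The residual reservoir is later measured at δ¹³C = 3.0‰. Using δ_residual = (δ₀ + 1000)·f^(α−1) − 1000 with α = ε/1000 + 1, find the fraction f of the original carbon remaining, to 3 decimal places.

0.351

α − 1 = ε/1000 = -0.0144
(δ_res + 1000)/(δ₀ + 1000) = (3.0 + 1000)/(-12.0 + 1000) = 1003.0/988.0 = 1.015182
f = 1.015182^(1/-0.0144) = exp(ln(1.015182)/-0.0144) = exp(0.01507/-0.0144)
f = exp(-1.0464) = 0.3512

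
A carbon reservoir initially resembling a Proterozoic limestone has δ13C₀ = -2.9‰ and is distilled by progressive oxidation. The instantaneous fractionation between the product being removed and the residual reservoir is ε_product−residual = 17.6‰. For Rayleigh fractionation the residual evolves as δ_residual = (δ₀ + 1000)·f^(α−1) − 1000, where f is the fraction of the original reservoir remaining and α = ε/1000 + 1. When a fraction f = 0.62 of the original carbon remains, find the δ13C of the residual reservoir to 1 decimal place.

Rayleigh residual: δ_res = (δ₀ + 1000)·f^(α−1) − 1000
α = ε/1000 + 1 = 1.01760, so α − 1 = 0.01760
f^(α−1) = 0.62^(0.01760) = 0.991622
δ_res = (-2.9 + 1000) × 0.991622 − 1000 = 988.746 − 1000 = -11.25‰

-11.3‰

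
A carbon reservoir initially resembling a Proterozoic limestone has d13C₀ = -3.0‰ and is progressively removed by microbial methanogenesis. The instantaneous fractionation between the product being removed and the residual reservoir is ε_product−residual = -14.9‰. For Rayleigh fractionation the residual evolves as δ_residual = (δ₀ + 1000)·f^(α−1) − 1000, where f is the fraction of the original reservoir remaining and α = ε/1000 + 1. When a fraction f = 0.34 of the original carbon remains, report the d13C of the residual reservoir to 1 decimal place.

Rayleigh residual: δ_res = (δ₀ + 1000)·f^(α−1) − 1000
α = ε/1000 + 1 = 0.98510, so α − 1 = -0.01490
f^(α−1) = 0.34^(-0.01490) = 1.016204
δ_res = (-3.0 + 1000) × 1.016204 − 1000 = 1013.156 − 1000 = 13.16‰

13.2‰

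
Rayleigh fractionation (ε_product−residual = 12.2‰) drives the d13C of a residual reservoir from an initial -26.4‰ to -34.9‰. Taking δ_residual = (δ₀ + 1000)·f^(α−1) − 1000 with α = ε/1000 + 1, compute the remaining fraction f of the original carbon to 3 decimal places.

α − 1 = ε/1000 = 0.0122
(δ_res + 1000)/(δ₀ + 1000) = (-34.9 + 1000)/(-26.4 + 1000) = 965.1/973.6 = 0.991270
f = 0.991270^(1/0.0122) = exp(ln(0.991270)/0.0122) = exp(-0.00877/0.0122)
f = exp(-0.7188) = 0.4874

0.487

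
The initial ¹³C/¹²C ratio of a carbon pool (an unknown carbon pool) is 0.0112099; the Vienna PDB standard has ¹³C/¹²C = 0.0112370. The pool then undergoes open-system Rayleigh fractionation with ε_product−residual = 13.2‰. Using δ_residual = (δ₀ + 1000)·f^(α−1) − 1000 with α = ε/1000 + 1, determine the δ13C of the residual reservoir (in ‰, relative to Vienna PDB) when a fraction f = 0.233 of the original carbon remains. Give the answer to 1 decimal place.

-21.4‰

δ₀ = (0.0112099/0.0112370 − 1)×1000 = (0.997588 − 1)×1000 = -2.412‰
α − 1 = ε/1000 = 0.0132
f^(α−1) = 0.233^(0.0132) = 0.980955
δ_res = (-2.412 + 1000) × 0.980955 − 1000 = 978.589 − 1000 = -21.41‰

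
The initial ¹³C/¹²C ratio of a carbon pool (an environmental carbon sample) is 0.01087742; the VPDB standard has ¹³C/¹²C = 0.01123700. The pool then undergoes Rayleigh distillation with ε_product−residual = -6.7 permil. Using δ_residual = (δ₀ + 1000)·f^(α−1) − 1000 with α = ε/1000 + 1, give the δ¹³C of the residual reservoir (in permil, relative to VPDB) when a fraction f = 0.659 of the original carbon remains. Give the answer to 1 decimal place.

δ₀ = (0.01087742/0.01123700 − 1)×1000 = (0.968000 − 1)×1000 = -32.000 permil
α − 1 = ε/1000 = -0.0067
f^(α−1) = 0.659^(-0.0067) = 1.002798
δ_res = (-32.000 + 1000) × 1.002798 − 1000 = 970.709 − 1000 = -29.29 permil

-29.3 permil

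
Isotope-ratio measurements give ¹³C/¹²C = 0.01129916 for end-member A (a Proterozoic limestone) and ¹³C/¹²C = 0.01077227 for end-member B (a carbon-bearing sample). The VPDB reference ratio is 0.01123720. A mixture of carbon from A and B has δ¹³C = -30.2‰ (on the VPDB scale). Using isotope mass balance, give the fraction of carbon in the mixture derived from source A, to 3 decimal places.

0.238

δ_A = (0.01129916/0.01123720 − 1)×1000 = (1.005514 − 1)×1000 = 5.514‰
δ_B = (0.01077227/0.01123720 − 1)×1000 = (0.958626 − 1)×1000 = -41.374‰
f_A = (δ_mix − δ_B)/(δ_A − δ_B) = (-30.2 − (-41.374))/(5.514 − (-41.374))
f_A = 11.174 / 46.888 = 0.2383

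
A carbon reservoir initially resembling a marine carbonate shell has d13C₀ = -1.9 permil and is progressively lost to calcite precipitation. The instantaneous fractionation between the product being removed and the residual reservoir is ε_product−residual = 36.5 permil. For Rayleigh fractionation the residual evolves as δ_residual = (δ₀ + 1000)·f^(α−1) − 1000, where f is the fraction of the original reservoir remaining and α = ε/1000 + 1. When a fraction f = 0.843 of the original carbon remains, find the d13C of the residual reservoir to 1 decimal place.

Rayleigh residual: δ_res = (δ₀ + 1000)·f^(α−1) − 1000
α = ε/1000 + 1 = 1.03650, so α − 1 = 0.03650
f^(α−1) = 0.843^(0.03650) = 0.993786
δ_res = (-1.9 + 1000) × 0.993786 − 1000 = 991.897 − 1000 = -8.10 permil

-8.1 permil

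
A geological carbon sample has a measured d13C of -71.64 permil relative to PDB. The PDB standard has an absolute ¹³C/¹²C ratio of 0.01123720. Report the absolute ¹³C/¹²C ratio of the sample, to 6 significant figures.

0.0104322

R_sample = R_standard × (d13C/1000 + 1)
R_sample = 0.01123720 × (-71.64/1000 + 1) = 0.01123720 × 0.928360
R_sample = 0.0104322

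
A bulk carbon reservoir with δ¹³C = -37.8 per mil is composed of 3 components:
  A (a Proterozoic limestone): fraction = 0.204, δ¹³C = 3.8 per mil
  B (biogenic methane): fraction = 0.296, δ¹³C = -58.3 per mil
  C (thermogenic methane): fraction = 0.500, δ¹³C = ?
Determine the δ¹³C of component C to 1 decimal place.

-42.6 per mil

Isotope mass balance: δ_bulk = Σ fᵢ·δᵢ.
-37.8 = 0.204×(3.8) + 0.296×(-58.3) + 0.500×δ_C
0.500·δ_C = -37.8 − (-16.482) = -21.318
δ_C = -21.318 / 0.500 = -42.64 per mil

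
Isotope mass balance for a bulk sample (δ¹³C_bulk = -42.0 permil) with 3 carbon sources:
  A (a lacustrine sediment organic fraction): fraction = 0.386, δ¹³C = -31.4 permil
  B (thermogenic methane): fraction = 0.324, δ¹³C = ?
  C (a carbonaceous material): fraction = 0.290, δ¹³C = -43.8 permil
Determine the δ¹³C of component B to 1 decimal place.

-53.0 permil

Isotope mass balance: δ_bulk = Σ fᵢ·δᵢ.
-42.0 = 0.386×(-31.4) + 0.324×δ_B + 0.290×(-43.8)
0.324·δ_B = -42.0 − (-24.822) = -17.178
δ_B = -17.178 / 0.324 = -53.02 permil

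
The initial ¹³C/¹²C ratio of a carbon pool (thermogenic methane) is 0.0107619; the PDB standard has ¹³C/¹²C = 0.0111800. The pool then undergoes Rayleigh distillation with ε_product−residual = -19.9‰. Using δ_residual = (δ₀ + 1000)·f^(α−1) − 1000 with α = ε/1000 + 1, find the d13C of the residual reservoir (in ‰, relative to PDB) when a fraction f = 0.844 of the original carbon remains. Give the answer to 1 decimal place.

δ₀ = (0.0107619/0.0111800 − 1)×1000 = (0.962603 − 1)×1000 = -37.397‰
α − 1 = ε/1000 = -0.0199
f^(α−1) = 0.844^(-0.0199) = 1.003381
δ_res = (-37.397 + 1000) × 1.003381 − 1000 = 965.857 − 1000 = -34.14‰

-34.1‰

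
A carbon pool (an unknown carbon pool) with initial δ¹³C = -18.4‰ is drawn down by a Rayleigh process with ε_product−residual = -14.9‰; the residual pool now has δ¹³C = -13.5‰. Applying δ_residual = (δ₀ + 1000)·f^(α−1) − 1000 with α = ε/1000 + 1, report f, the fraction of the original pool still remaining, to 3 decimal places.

α − 1 = ε/1000 = -0.0149
(δ_res + 1000)/(δ₀ + 1000) = (-13.5 + 1000)/(-18.4 + 1000) = 986.5/981.6 = 1.004992
f = 1.004992^(1/-0.0149) = exp(ln(1.004992)/-0.0149) = exp(0.00498/-0.0149)
f = exp(-0.3342) = 0.7159

0.716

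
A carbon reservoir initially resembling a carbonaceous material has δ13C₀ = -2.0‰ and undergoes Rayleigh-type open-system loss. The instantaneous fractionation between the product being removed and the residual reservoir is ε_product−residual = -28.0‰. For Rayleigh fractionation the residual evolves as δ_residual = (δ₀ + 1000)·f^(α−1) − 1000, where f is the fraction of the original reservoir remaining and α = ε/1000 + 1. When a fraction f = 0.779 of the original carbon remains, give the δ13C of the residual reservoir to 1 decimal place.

5.0‰

Rayleigh residual: δ_res = (δ₀ + 1000)·f^(α−1) − 1000
α = ε/1000 + 1 = 0.97200, so α − 1 = -0.02800
f^(α−1) = 0.779^(-0.02800) = 1.007017
δ_res = (-2.0 + 1000) × 1.007017 − 1000 = 1005.003 − 1000 = 5.00‰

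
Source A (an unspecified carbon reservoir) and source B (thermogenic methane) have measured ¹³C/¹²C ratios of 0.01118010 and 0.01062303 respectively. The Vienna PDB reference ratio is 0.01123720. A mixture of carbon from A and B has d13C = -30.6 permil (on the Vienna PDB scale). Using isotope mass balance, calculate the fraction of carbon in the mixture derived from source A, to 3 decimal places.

δ_A = (0.01118010/0.01123720 − 1)×1000 = (0.994919 − 1)×1000 = -5.081 permil
δ_B = (0.01062303/0.01123720 − 1)×1000 = (0.945345 − 1)×1000 = -54.655 permil
f_A = (δ_mix − δ_B)/(δ_A − δ_B) = (-30.6 − (-54.655))/(-5.081 − (-54.655))
f_A = 24.055 / 49.574 = 0.4852

0.485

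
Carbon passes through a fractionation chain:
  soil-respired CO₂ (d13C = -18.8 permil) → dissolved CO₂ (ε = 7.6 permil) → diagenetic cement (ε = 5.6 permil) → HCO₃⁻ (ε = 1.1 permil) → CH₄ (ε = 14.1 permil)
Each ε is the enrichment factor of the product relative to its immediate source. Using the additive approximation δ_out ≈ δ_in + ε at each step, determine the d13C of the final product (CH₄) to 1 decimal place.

9.6 permil

step 1: δ ≈ -18.8 + (7.6) = -11.2 permil
step 2: δ ≈ -11.2 + (5.6) = -5.6 permil
step 3: δ ≈ -5.6 + (1.1) = -4.5 permil
step 4: δ ≈ -4.5 + (14.1) = 9.6 permil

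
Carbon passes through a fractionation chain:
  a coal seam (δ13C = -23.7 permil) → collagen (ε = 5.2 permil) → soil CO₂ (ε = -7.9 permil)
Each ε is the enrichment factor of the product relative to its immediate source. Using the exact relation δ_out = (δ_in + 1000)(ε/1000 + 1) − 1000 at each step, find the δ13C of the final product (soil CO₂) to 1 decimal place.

-26.4 permil

step 1: δ = (-23.70 + 1000)·(5.2/1000 + 1) − 1000 = -18.62 permil
step 2: δ = (-18.62 + 1000)·(-7.9/1000 + 1) − 1000 = -26.38 permil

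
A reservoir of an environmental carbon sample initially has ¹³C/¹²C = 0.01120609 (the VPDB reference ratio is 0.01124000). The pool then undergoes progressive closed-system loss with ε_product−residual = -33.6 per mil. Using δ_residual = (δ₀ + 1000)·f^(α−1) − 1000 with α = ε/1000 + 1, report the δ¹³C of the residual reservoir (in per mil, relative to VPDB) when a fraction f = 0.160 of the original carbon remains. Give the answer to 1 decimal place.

60.3 per mil

δ₀ = (0.01120609/0.01124000 − 1)×1000 = (0.996983 − 1)×1000 = -3.017 per mil
α − 1 = ε/1000 = -0.0336
f^(α−1) = 0.160^(-0.0336) = 1.063510
δ_res = (-3.017 + 1000) × 1.063510 − 1000 = 1060.301 − 1000 = 60.30 per mil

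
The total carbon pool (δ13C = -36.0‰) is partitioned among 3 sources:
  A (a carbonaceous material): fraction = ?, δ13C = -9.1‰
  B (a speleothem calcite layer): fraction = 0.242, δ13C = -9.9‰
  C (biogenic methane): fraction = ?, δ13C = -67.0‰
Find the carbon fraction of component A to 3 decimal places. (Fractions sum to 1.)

Let f_A and f_C be the unknown fractions; fractions sum to 1 so f_A + f_C = 0.758.
Mass balance: Σ fᵢ·δᵢ = δ_bulk ⇒ f_A·(-9.1) + f_C·(-67.0) = -36.0 − (-2.396) = -33.604
Substitute f_C = 0.758 − f_A:
f_A·(-9.1 − -67.0) = -33.604 − 0.758×(-67.0) = 17.182
f_A = 17.182 / 57.9 = 0.2967

0.297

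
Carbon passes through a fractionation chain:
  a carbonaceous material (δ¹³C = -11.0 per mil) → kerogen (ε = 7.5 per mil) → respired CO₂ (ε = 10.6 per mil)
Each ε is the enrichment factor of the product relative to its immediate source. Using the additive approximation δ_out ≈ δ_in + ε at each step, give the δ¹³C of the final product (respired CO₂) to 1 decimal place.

step 1: δ ≈ -11.0 + (7.5) = -3.5 per mil
step 2: δ ≈ -3.5 + (10.6) = 7.1 per mil

7.1 per mil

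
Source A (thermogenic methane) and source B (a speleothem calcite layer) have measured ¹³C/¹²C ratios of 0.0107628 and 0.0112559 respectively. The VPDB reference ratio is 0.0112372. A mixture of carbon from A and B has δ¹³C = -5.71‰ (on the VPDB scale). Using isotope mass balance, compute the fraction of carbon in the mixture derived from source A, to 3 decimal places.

δ_A = (0.0107628/0.0112372 − 1)×1000 = (0.957783 − 1)×1000 = -42.217‰
δ_B = (0.0112559/0.0112372 − 1)×1000 = (1.001664 − 1)×1000 = 1.664‰
f_A = (δ_mix − δ_B)/(δ_A − δ_B) = (-5.71 − (1.664))/(-42.217 − (1.664))
f_A = -7.374 / -43.881 = 0.1680

0.168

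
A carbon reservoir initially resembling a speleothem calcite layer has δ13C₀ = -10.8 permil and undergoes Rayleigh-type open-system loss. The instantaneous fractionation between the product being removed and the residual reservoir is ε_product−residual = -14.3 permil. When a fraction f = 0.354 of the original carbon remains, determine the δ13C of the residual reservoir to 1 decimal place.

Rayleigh residual: δ_res = (δ₀ + 1000)·f^(α−1) − 1000
α = ε/1000 + 1 = 0.98570, so α − 1 = -0.01430
f^(α−1) = 0.354^(-0.01430) = 1.014961
δ_res = (-10.8 + 1000) × 1.014961 − 1000 = 1003.999 − 1000 = 4.00 permil

4.0 permil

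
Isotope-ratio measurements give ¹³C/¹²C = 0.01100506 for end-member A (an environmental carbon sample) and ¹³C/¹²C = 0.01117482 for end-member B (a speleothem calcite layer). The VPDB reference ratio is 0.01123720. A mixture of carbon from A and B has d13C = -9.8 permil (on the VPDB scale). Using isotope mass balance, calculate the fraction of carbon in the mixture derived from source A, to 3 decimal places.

0.281

δ_A = (0.01100506/0.01123720 − 1)×1000 = (0.979342 − 1)×1000 = -20.658 permil
δ_B = (0.01117482/0.01123720 − 1)×1000 = (0.994449 − 1)×1000 = -5.551 permil
f_A = (δ_mix − δ_B)/(δ_A − δ_B) = (-9.8 − (-5.551))/(-20.658 − (-5.551))
f_A = -4.249 / -15.107 = 0.2812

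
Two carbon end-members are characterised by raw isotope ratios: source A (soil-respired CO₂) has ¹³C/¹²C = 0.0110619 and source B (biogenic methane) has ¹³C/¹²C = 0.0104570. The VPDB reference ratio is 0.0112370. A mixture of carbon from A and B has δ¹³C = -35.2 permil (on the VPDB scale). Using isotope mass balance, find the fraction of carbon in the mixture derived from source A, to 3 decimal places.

0.636

δ_A = (0.0110619/0.0112370 − 1)×1000 = (0.984418 − 1)×1000 = -15.582 permil
δ_B = (0.0104570/0.0112370 − 1)×1000 = (0.930586 − 1)×1000 = -69.414 permil
f_A = (δ_mix − δ_B)/(δ_A − δ_B) = (-35.2 − (-69.414))/(-15.582 − (-69.414))
f_A = 34.214 / 53.831 = 0.6356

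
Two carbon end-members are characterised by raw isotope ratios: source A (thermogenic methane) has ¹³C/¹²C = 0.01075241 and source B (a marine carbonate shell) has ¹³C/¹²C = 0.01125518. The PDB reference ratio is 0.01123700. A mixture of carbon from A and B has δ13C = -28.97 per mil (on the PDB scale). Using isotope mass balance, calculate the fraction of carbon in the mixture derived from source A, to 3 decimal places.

δ_A = (0.01075241/0.01123700 − 1)×1000 = (0.956876 − 1)×1000 = -43.124 per mil
δ_B = (0.01125518/0.01123700 − 1)×1000 = (1.001618 − 1)×1000 = 1.618 per mil
f_A = (δ_mix − δ_B)/(δ_A − δ_B) = (-28.97 − (1.618))/(-43.124 − (1.618))
f_A = -30.588 / -44.742 = 0.6836

0.684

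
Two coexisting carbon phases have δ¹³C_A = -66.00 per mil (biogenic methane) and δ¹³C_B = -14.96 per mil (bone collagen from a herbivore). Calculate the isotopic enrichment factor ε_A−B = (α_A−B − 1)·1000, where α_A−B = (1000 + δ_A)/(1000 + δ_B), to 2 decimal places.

α_A−B = (1000 + -66.00) / (1000 + -14.96) = 934.00 / 985.04 = 0.948185
ε_A−B = (0.948185 − 1) × 1000 = -51.815 per mil
(The approximation ε ≈ δ_A − δ_B would give -51.04 per mil.)

-51.82 per mil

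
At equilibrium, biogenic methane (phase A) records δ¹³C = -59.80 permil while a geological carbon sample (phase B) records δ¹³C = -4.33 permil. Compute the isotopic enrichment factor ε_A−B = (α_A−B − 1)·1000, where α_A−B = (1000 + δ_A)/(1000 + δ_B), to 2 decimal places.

-55.71 permil

α_A−B = (1000 + -59.80) / (1000 + -4.33) = 940.20 / 995.67 = 0.944289
ε_A−B = (0.944289 − 1) × 1000 = -55.711 permil
(The approximation ε ≈ δ_A − δ_B would give -55.47 permil.)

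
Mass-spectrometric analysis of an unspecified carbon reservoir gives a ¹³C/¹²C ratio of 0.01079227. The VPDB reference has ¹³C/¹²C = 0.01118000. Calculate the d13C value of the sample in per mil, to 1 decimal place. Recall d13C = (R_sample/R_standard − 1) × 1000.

d13C = (R_sample / R_standard − 1) × 1000
R_sample / R_standard = 0.01079227 / 0.01118000 = 0.965319
d13C = (0.965319 − 1) × 1000 = -34.68 per mil

-34.7 per mil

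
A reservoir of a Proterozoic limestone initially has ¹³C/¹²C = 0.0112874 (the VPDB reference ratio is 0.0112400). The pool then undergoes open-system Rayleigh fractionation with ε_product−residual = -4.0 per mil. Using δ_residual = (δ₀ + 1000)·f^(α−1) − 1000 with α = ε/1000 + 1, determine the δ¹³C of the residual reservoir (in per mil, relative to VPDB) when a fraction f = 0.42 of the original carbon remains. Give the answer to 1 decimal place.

δ₀ = (0.0112874/0.0112400 − 1)×1000 = (1.004217 − 1)×1000 = 4.217 per mil
α − 1 = ε/1000 = -0.0040
f^(α−1) = 0.42^(-0.0040) = 1.003476
δ_res = (4.217 + 1000) × 1.003476 − 1000 = 1007.708 − 1000 = 7.71 per mil

7.7 per mil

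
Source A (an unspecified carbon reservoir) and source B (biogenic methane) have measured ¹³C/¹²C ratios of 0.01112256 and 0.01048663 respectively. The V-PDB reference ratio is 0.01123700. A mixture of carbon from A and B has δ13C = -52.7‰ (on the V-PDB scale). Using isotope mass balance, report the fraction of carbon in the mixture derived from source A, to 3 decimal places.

0.249

δ_A = (0.01112256/0.01123700 − 1)×1000 = (0.989816 − 1)×1000 = -10.184‰
δ_B = (0.01048663/0.01123700 − 1)×1000 = (0.933223 − 1)×1000 = -66.777‰
f_A = (δ_mix − δ_B)/(δ_A − δ_B) = (-52.7 − (-66.777))/(-10.184 − (-66.777))
f_A = 14.077 / 56.593 = 0.2487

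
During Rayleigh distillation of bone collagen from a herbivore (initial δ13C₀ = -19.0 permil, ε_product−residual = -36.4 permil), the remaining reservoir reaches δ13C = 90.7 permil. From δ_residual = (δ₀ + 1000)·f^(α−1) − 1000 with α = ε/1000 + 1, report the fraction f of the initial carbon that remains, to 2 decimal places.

0.05

α − 1 = ε/1000 = -0.0364
(δ_res + 1000)/(δ₀ + 1000) = (90.7 + 1000)/(-19.0 + 1000) = 1090.7/981.0 = 1.111825
f = 1.111825^(1/-0.0364) = exp(ln(1.111825)/-0.0364) = exp(0.10600/-0.0364)
f = exp(-2.9122) = 0.0544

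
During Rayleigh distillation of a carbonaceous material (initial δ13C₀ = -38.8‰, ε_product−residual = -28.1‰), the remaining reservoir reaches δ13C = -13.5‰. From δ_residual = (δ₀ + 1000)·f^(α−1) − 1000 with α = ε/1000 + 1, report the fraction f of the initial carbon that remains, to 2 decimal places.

0.40

α − 1 = ε/1000 = -0.0281
(δ_res + 1000)/(δ₀ + 1000) = (-13.5 + 1000)/(-38.8 + 1000) = 986.5/961.2 = 1.026321
f = 1.026321^(1/-0.0281) = exp(ln(1.026321)/-0.0281) = exp(0.02598/-0.0281)
f = exp(-0.9246) = 0.3967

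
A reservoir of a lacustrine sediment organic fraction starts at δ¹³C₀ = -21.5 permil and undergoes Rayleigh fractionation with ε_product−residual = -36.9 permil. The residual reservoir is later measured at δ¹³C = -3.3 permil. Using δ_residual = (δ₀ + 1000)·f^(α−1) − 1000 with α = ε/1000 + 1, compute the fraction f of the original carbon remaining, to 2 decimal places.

0.61

α − 1 = ε/1000 = -0.0369
(δ_res + 1000)/(δ₀ + 1000) = (-3.3 + 1000)/(-21.5 + 1000) = 996.7/978.5 = 1.018600
f = 1.018600^(1/-0.0369) = exp(ln(1.018600)/-0.0369) = exp(0.01843/-0.0369)
f = exp(-0.4994) = 0.6069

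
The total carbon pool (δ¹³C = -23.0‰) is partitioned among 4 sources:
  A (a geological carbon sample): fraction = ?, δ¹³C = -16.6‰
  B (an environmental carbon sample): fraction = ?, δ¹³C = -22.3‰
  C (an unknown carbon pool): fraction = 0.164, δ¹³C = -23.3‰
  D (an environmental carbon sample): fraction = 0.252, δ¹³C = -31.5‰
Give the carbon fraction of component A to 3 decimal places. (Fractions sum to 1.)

Let f_A and f_B be the unknown fractions; fractions sum to 1 so f_A + f_B = 0.584.
Mass balance: Σ fᵢ·δᵢ = δ_bulk ⇒ f_A·(-16.6) + f_B·(-22.3) = -23.0 − (-11.759) = -11.241
Substitute f_B = 0.584 − f_A:
f_A·(-16.6 − -22.3) = -11.241 − 0.584×(-22.3) = 1.782
f_A = 1.782 / 5.7 = 0.3127

0.313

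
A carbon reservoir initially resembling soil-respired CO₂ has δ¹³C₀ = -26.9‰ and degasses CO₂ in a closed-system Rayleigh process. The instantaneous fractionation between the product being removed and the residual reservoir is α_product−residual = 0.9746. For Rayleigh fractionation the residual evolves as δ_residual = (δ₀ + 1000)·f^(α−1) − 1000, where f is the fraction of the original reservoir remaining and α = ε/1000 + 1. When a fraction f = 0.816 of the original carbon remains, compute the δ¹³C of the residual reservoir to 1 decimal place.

-21.9‰

Rayleigh residual: δ_res = (δ₀ + 1000)·f^(α−1) − 1000
α − 1 = -0.02540
f^(α−1) = 0.816^(-0.02540) = 1.005178
δ_res = (-26.9 + 1000) × 1.005178 − 1000 = 978.139 − 1000 = -21.86‰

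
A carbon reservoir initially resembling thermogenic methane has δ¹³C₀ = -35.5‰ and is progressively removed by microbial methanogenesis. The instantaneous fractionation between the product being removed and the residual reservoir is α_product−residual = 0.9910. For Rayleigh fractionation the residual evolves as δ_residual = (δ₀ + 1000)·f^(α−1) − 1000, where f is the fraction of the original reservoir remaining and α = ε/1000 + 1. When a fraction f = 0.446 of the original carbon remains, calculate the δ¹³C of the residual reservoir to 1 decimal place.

-28.5‰

Rayleigh residual: δ_res = (δ₀ + 1000)·f^(α−1) − 1000
α − 1 = -0.00900
f^(α−1) = 0.446^(-0.00900) = 1.007293
δ_res = (-35.5 + 1000) × 1.007293 − 1000 = 971.534 − 1000 = -28.47‰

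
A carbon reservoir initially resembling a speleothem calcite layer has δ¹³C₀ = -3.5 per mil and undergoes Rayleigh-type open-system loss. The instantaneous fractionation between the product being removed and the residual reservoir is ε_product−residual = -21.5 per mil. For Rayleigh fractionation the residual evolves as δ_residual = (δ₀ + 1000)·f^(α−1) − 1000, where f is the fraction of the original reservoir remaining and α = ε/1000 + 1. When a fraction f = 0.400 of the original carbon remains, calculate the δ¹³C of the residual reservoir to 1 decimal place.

Rayleigh residual: δ_res = (δ₀ + 1000)·f^(α−1) − 1000
α = ε/1000 + 1 = 0.97850, so α − 1 = -0.02150
f^(α−1) = 0.400^(-0.02150) = 1.019896
δ_res = (-3.5 + 1000) × 1.019896 − 1000 = 1016.326 − 1000 = 16.33 per mil

16.3 per mil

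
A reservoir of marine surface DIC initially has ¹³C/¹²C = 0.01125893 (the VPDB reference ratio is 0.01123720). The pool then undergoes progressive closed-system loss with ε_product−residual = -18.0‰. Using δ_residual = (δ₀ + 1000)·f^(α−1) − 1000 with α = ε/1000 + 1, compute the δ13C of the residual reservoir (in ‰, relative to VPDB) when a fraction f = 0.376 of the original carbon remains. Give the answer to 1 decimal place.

δ₀ = (0.01125893/0.01123720 − 1)×1000 = (1.001934 − 1)×1000 = 1.934‰
α − 1 = ε/1000 = -0.0180
f^(α−1) = 0.376^(-0.0180) = 1.017763
δ_res = (1.934 + 1000) × 1.017763 − 1000 = 1019.731 − 1000 = 19.73‰

19.7‰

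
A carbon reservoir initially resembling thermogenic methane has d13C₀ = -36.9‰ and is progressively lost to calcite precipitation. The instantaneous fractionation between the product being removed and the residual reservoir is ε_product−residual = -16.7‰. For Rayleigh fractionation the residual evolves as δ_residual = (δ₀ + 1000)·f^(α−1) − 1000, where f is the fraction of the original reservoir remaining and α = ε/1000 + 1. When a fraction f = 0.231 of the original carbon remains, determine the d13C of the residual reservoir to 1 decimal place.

Rayleigh residual: δ_res = (δ₀ + 1000)·f^(α−1) − 1000
α = ε/1000 + 1 = 0.98330, so α − 1 = -0.01670
f^(α−1) = 0.231^(-0.01670) = 1.024773
δ_res = (-36.9 + 1000) × 1.024773 − 1000 = 986.959 − 1000 = -13.04‰

-13.0‰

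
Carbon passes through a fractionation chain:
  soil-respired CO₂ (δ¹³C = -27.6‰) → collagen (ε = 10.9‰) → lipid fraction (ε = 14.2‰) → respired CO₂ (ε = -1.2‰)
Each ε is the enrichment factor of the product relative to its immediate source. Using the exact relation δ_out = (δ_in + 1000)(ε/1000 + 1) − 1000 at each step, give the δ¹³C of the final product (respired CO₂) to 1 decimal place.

-4.2‰

step 1: δ = (-27.60 + 1000)·(10.9/1000 + 1) − 1000 = -17.00‰
step 2: δ = (-17.00 + 1000)·(14.2/1000 + 1) − 1000 = -3.04‰
step 3: δ = (-3.04 + 1000)·(-1.2/1000 + 1) − 1000 = -4.24‰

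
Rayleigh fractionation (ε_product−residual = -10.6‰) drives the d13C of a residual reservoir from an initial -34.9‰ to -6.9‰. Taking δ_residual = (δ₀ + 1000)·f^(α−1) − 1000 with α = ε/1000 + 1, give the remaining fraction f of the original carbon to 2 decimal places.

α − 1 = ε/1000 = -0.0106
(δ_res + 1000)/(δ₀ + 1000) = (-6.9 + 1000)/(-34.9 + 1000) = 993.1/965.1 = 1.029013
f = 1.029013^(1/-0.0106) = exp(ln(1.029013)/-0.0106) = exp(0.02860/-0.0106)
f = exp(-2.6981) = 0.0673

0.07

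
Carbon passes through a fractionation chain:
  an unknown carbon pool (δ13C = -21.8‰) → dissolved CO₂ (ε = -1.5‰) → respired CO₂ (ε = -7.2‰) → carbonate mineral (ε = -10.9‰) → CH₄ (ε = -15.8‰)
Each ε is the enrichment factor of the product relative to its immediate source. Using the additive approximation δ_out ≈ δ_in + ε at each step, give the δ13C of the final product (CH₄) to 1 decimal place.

-57.2‰

step 1: δ ≈ -21.8 + (-1.5) = -23.3‰
step 2: δ ≈ -23.3 + (-7.2) = -30.5‰
step 3: δ ≈ -30.5 + (-10.9) = -41.4‰
step 4: δ ≈ -41.4 + (-15.8) = -57.2‰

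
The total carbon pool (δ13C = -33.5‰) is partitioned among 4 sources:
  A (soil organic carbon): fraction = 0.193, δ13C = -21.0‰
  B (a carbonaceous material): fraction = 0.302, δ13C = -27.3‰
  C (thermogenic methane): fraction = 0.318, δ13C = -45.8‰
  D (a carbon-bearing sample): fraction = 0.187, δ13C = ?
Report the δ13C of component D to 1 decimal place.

-35.5‰

Isotope mass balance: δ_bulk = Σ fᵢ·δᵢ.
-33.5 = 0.193×(-21.0) + 0.302×(-27.3) + 0.318×(-45.8) + 0.187×δ_D
0.187·δ_D = -33.5 − (-26.862) = -6.638
δ_D = -6.638 / 0.187 = -35.50‰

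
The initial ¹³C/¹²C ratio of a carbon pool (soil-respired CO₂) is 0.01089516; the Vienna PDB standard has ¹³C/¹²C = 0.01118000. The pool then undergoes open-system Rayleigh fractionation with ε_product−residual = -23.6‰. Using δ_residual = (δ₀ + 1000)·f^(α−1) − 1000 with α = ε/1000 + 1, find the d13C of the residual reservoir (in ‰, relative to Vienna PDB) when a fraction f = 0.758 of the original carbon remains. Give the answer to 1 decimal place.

δ₀ = (0.01089516/0.01118000 − 1)×1000 = (0.974522 − 1)×1000 = -25.478‰
α − 1 = ε/1000 = -0.0236
f^(α−1) = 0.758^(-0.0236) = 1.006560
δ_res = (-25.478 + 1000) × 1.006560 − 1000 = 980.916 − 1000 = -19.08‰

-19.1‰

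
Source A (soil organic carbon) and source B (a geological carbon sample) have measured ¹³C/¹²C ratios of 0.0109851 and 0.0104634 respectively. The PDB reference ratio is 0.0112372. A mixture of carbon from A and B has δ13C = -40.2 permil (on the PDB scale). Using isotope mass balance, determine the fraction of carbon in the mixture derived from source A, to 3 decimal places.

δ_A = (0.0109851/0.0112372 − 1)×1000 = (0.977566 − 1)×1000 = -22.434 permil
δ_B = (0.0104634/0.0112372 − 1)×1000 = (0.931139 − 1)×1000 = -68.861 permil
f_A = (δ_mix − δ_B)/(δ_A − δ_B) = (-40.2 − (-68.861))/(-22.434 − (-68.861))
f_A = 28.661 / 46.426 = 0.6173

0.617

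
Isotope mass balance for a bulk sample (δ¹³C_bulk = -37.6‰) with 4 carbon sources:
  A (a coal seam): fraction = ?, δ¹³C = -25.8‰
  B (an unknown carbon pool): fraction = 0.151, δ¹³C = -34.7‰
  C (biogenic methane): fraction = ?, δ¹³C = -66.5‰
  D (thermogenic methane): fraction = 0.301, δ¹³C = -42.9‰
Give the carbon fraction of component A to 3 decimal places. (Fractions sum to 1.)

0.418

Let f_A and f_C be the unknown fractions; fractions sum to 1 so f_A + f_C = 0.548.
Mass balance: Σ fᵢ·δᵢ = δ_bulk ⇒ f_A·(-25.8) + f_C·(-66.5) = -37.6 − (-18.153) = -19.447
Substitute f_C = 0.548 − f_A:
f_A·(-25.8 − -66.5) = -19.447 − 0.548×(-66.5) = 16.995
f_A = 16.995 / 40.7 = 0.4176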